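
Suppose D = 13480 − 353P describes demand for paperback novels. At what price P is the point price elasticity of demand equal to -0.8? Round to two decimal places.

16.97

Ed = −353P/(13480 − 353P). Set this equal to -0.8:
353P = 0.8·(13480 − 353P) ⇒ 353P(1 + 0.8) = 0.8·13480
P = 0.8·13480 / (353·1.8) = 16.9719…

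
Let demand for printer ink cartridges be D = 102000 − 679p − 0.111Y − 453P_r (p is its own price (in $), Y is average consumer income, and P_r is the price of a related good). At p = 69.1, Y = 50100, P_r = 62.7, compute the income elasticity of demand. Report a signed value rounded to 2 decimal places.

At the given values, D = 102000 − 679(69.1) − 0.111(50100) − 453(62.7) = 21116.9.
∂D/∂Y = -0.111.
E = (-0.111) × (50100/21116.9) = -0.2633…

-0.26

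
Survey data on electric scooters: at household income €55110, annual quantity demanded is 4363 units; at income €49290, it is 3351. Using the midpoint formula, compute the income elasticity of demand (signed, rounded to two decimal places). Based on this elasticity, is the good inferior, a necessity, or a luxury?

2.35; luxury

%ΔQ = (3351 − 4363)/[( 4363 + 3351)/2] = -1012/3857 = -0.262380…
%ΔIncome = (49290 − 55110)/[( 55110 + 49290)/2] = -5820/52200 = -0.111494…
E_income = (-1012/3857) / (-5820/52200) = 2.3533…
E_income > 1 ⇒ normal good, luxury.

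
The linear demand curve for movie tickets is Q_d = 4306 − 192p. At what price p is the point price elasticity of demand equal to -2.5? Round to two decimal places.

16.02

Ed = −192p/(4306 − 192p). Set this equal to -2.5:
192p = 2.5·(4306 − 192p) ⇒ 192p(1 + 2.5) = 2.5·4306
p = 2.5·4306 / (192·3.5) = 16.0193…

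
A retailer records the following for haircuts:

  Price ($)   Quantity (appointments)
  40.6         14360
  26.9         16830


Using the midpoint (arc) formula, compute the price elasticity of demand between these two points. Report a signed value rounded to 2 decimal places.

-0.39

%ΔQ = (16830 − 14360) / [(14360 + 16830)/2] = 2470/15595 = 0.158384…
%ΔP = (26.9 − 40.6) / [(40.6 + 26.9)/2] = -13.7/33.75 = -0.405925…
Arc Ed = %ΔQ / %ΔP = (2470/15595) / (-13.7/33.75) = -0.3901…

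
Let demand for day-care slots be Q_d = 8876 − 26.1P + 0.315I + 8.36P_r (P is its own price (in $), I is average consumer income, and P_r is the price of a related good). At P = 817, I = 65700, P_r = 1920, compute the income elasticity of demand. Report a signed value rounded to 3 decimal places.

At the given values, Q_d = 8876 − 26.1(817) + 0.315(65700) + 8.36(1920) = 24299.
∂Q_d/∂I = 0.315.
E = (0.315) × (65700/24299) = 0.85170…

0.852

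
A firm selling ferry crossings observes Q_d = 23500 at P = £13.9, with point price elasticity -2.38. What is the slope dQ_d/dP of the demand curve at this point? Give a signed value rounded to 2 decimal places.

-4023.74

Ed = (dQ_d/dP)·(P/Q_d) ⇒ dQ_d/dP = Ed·Q_d/P = (-2.38)·23500/13.9 = -4023.7410…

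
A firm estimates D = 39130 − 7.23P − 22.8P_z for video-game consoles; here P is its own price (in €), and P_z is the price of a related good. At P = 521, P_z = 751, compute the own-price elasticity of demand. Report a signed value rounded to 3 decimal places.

At the given values, D = 39130 − 7.23(521) − 22.8(751) = 18240.37.
∂D/∂P = −7.23.
E = (-7.23) × (521/18240.37) = -0.20651…

-0.207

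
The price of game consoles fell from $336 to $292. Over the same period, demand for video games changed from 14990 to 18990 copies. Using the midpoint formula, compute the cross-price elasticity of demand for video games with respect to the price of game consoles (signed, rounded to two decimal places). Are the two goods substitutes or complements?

%ΔQ_{video games} = (18990 − 14990)/avg = 4000/16990 = 0.235432…
%ΔP_{game consoles} = (292 − 336)/avg = -44/314 = -0.140127…
E_cross = (4000/16990) / (-44/314) = -1.6801…
E_cross < 0 ⇒ the goods are complements.

-1.68; complements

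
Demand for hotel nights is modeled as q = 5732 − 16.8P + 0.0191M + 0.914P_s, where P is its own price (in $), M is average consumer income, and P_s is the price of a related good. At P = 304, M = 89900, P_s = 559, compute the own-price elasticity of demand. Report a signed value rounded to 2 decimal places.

-1.79

At the given values, q = 5732 − 16.8(304) + 0.0191(89900) + 0.914(559) = 2852.816.
∂q/∂P = −16.8.
E = (-16.8) × (304/2852.816) = -1.7902…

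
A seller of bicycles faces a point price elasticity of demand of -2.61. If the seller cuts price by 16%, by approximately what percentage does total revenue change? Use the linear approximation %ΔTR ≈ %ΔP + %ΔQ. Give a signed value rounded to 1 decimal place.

%ΔQ ≈ Ed × %ΔP = (-2.61) × (-16%) = +41.7600%
%ΔTR ≈ %ΔP + %ΔQ = (-16%) + (+41.7600%) = +25.7600%

+25.8%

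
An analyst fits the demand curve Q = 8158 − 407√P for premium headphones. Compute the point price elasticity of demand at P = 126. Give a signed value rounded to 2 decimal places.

dQ/dP = −407/(2√P) = -18.1292. At P = 126, Q = 3589.44.
Ed = (dQ/dP)·(P/Q) = (-18.1292) × (126/3589.44) = -0.6363…

-0.64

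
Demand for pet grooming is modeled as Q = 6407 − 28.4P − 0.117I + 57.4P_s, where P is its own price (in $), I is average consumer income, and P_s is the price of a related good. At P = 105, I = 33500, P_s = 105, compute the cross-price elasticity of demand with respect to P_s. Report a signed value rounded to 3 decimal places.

At the given values, Q = 6407 − 28.4(105) − 0.117(33500) + 57.4(105) = 5532.5.
∂Q/∂P_s = 57.4.
E = (57.4) × (105/5532.5) = 1.08938…

1.089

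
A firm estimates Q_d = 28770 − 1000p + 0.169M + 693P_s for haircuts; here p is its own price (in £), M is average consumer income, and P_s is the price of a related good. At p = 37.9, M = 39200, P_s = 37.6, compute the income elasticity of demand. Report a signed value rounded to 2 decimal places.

0.28

At the given values, Q_d = 28770 − 1000(37.9) + 0.169(39200) + 693(37.6) = 23551.6.
∂Q_d/∂M = 0.169.
E = (0.169) × (39200/23551.6) = 0.2812…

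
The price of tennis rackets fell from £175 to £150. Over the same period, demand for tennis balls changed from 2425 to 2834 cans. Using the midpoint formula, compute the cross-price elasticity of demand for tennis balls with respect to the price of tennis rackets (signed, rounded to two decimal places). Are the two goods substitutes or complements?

-1.01; complements

%ΔQ_{tennis balls} = (2834 − 2425)/avg = 409/2629.5 = 0.155542…
%ΔP_{tennis rackets} = (150 − 175)/avg = -25/162.5 = -0.153846…
E_cross = (409/2629.5) / (-25/162.5) = -1.0110…
E_cross < 0 ⇒ the goods are complements.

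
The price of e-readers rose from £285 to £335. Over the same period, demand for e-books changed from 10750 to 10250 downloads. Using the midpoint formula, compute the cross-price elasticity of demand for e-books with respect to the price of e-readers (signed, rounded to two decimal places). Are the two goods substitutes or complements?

-0.30; complements

%ΔQ_{e-books} = (10250 − 10750)/avg = -500/10500 = -0.047619…
%ΔP_{e-readers} = (335 − 285)/avg = 50/310 = 0.161290…
E_cross = (-500/10500) / (50/310) = -0.2952…
E_cross < 0 ⇒ the goods are complements.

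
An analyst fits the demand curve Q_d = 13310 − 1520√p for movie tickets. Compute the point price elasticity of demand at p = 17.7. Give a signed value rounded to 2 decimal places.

dQ_d/dp = −1520/(2√p) = -180.645. At p = 17.7, Q_d = 6915.15.
Ed = (dQ_d/dp)·(p/Q_d) = (-180.645) × (17.7/6915.15) = -0.4623…

-0.46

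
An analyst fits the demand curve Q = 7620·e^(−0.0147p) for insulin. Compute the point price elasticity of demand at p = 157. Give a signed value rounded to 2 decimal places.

dQ/dp = −0.0147·Q = -11.142. At p = 157, Q = 757.961.
Ed = (dQ/dp)·(p/Q) = (-11.142) × (157/757.961) = -2.3079

-2.31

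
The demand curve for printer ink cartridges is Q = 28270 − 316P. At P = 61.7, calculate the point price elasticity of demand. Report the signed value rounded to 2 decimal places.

dQ/dP = −316. At P = 61.7, Q = 28270 − 316(61.7) = 8772.8.
Ed = (dQ/dP)·(P/Q) = −316 × (61.7/8772.8) = -2.2224…

-2.22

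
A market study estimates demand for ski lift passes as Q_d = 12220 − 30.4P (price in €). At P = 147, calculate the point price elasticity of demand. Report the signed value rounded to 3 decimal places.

dQ_d/dP = −30.4. At P = 147, Q_d = 12220 − 30.4(147) = 7751.2.
Ed = (dQ_d/dP)·(P/Q_d) = −30.4 × (147/7751.2) = -0.57653…

-0.577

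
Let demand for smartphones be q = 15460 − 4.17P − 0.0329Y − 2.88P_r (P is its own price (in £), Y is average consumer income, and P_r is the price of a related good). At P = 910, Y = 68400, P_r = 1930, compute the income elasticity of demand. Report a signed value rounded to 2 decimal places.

At the given values, q = 15460 − 4.17(910) − 0.0329(68400) − 2.88(1930) = 3856.54.
∂q/∂Y = -0.0329.
E = (-0.0329) × (68400/3856.54) = -0.5835…

-0.58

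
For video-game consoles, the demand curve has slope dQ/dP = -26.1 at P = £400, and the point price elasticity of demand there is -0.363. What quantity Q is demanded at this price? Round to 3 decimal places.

28760.331

Ed = (dQ/dP)·(P/Q) ⇒ Q = (dQ/dP)·P/Ed = (-26.1)·400/(-0.363) = 28760.33057…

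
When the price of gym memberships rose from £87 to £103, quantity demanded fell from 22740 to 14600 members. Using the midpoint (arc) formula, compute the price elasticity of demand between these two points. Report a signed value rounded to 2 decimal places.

%ΔQ = (14600 − 22740) / [(22740 + 14600)/2] = -8140/18670 = -0.435993…
%ΔP = (103 − 87) / [(87 + 103)/2] = 16/95 = 0.168421…
Arc Ed = %ΔQ / %ΔP = (-8140/18670) / (16/95) = -2.5887…

-2.59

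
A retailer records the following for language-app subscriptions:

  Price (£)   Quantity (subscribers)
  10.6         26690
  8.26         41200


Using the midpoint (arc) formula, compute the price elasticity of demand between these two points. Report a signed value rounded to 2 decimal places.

-1.72

%ΔQ = (41200 − 26690) / [(26690 + 41200)/2] = 14510/33945 = 0.427456…
%ΔP = (8.26 − 10.6) / [(10.6 + 8.26)/2] = -2.34/9.43 = -0.248144…
Arc Ed = %ΔQ / %ΔP = (14510/33945) / (-2.34/9.43) = -1.7226…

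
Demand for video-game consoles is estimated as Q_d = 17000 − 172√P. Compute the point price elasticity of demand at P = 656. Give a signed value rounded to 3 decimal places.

dQ_d/dP = −172/(2√P) = -3.35774. At P = 656, Q_d = 12594.7.
Ed = (dQ_d/dP)·(P/Q_d) = (-3.35774) × (656/12594.7) = -0.17488…

-0.175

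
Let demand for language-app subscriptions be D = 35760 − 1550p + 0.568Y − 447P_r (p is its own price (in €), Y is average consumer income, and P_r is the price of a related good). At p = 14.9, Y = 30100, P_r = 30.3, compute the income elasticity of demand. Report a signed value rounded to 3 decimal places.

1.054

At the given values, D = 35760 − 1550(14.9) + 0.568(30100) − 447(30.3) = 16217.7.
∂D/∂Y = 0.568.
E = (0.568) × (30100/16217.7) = 1.05420…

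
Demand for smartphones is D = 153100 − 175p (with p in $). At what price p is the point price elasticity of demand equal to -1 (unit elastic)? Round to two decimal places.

Ed = −175p/(153100 − 175p). Set this equal to -1:
175p = 1·(153100 − 175p) ⇒ 175p(1 + 1) = 1·153100
p = 1·153100 / (175·2) = 437.4285…

437.43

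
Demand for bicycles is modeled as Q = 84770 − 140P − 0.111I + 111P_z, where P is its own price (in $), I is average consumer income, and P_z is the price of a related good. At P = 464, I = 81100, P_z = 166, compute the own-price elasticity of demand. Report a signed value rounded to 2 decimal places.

At the given values, Q = 84770 − 140(464) − 0.111(81100) + 111(166) = 29233.9.
∂Q/∂P = −140.
E = (-140) × (464/29233.9) = -2.2220…

-2.22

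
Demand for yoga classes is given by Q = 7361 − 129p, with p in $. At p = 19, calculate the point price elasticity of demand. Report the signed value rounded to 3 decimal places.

dQ/dp = −129. At p = 19, Q = 7361 − 129(19) = 4910.
Ed = (dQ/dp)·(p/Q) = −129 × (19/4910) = -0.49918…

-0.499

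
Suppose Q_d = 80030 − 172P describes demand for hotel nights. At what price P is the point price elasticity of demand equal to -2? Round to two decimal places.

Ed = −172P/(80030 − 172P). Set this equal to -2:
172P = 2·(80030 − 172P) ⇒ 172P(1 + 2) = 2·80030
P = 2·80030 / (172·3) = 310.1937…

310.19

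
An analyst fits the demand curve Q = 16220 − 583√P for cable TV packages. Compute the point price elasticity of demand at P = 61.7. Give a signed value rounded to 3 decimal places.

-0.197

dQ/dP = −583/(2√P) = -37.1104. At P = 61.7, Q = 11640.6.
Ed = (dQ/dP)·(P/Q) = (-37.1104) × (61.7/11640.6) = -0.19670…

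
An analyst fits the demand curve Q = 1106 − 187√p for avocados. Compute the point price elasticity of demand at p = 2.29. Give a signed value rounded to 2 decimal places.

-0.17

dQ/dp = −187/(2√p) = -61.7865. At p = 2.29, Q = 823.018.
Ed = (dQ/dp)·(p/Q) = (-61.7865) × (2.29/823.018) = -0.1719…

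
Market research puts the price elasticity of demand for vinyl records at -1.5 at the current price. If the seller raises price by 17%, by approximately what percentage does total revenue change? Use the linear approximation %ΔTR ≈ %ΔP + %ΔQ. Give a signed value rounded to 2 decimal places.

%ΔQ ≈ Ed × %ΔP = (-1.5) × (+17%) = -25.5000%
%ΔTR ≈ %ΔP + %ΔQ = (+17%) + (-25.5000%) = -8.5000%

-8.50%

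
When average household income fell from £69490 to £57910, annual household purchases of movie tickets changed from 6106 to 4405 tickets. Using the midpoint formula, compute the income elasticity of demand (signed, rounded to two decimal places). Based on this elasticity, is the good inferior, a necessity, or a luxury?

1.78; luxury

%ΔQ = (4405 − 6106)/[( 6106 + 4405)/2] = -1701/5255.5 = -0.323660…
%ΔIncome = (57910 − 69490)/[( 69490 + 57910)/2] = -11580/63700 = -0.181789…
E_income = (-1701/5255.5) / (-11580/63700) = 1.7804…
E_income > 1 ⇒ normal good, luxury.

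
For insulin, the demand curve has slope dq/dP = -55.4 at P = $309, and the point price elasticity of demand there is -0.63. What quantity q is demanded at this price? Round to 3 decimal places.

27172.381

Ed = (dq/dP)·(P/q) ⇒ q = (dq/dP)·P/Ed = (-55.4)·309/(-0.63) = 27172.38095…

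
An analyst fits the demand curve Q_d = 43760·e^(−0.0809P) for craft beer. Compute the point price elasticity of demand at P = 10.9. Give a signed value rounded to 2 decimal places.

dQ_d/dP = −0.0809·Q_d = -1465.75. At P = 10.9, Q_d = 18118.1.
Ed = (dQ_d/dP)·(P/Q_d) = (-1465.75) × (10.9/18118.1) = -0.8818…

-0.88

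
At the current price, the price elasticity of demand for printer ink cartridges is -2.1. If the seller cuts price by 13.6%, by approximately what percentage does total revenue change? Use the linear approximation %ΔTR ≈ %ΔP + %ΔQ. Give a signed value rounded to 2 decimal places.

%ΔQ ≈ Ed × %ΔP = (-2.1) × (-13.6%) = +28.5600%
%ΔTR ≈ %ΔP + %ΔQ = (-13.6%) + (+28.5600%) = +14.9600%

+14.96%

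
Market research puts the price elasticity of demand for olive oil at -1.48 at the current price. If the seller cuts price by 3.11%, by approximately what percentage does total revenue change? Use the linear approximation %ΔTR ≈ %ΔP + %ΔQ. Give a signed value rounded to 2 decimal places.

+1.49%

%ΔQ ≈ Ed × %ΔP = (-1.48) × (-3.11%) = +4.6028%
%ΔTR ≈ %ΔP + %ΔQ = (-3.11%) + (+4.6028%) = +1.4928%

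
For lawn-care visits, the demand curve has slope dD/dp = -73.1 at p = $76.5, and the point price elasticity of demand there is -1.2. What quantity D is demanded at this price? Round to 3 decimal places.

4660.125

Ed = (dD/dp)·(p/D) ⇒ D = (dD/dp)·p/Ed = (-73.1)·76.5/(-1.2) = 4660.125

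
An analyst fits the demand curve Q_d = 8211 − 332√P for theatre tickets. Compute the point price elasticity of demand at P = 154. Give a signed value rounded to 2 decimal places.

dQ_d/dP = −332/(2√P) = -13.3767. At P = 154, Q_d = 4090.99.
Ed = (dQ_d/dP)·(P/Q_d) = (-13.3767) × (154/4090.99) = -0.5035…

-0.50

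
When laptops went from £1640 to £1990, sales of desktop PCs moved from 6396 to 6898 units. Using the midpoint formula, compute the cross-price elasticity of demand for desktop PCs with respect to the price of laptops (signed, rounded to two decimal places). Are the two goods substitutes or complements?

0.39; substitutes

%ΔQ_{desktop PCs} = (6898 − 6396)/avg = 502/6647 = 0.075522…
%ΔP_{laptops} = (1990 − 1640)/avg = 350/1815 = 0.192837…
E_cross = (502/6647) / (350/1815) = 0.3916…
E_cross > 0 ⇒ the goods are substitutes.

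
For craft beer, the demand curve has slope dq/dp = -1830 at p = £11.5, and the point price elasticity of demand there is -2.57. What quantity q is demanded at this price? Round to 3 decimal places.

Ed = (dq/dp)·(p/q) ⇒ q = (dq/dp)·p/Ed = (-1830)·11.5/(-2.57) = 8188.71595…

8188.716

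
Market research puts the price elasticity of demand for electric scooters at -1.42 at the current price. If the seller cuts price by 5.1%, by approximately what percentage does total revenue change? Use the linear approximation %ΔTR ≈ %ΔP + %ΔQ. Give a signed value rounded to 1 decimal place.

%ΔQ ≈ Ed × %ΔP = (-1.42) × (-5.1%) = +7.2420%
%ΔTR ≈ %ΔP + %ΔQ = (-5.1%) + (+7.2420%) = +2.1420%

+2.1%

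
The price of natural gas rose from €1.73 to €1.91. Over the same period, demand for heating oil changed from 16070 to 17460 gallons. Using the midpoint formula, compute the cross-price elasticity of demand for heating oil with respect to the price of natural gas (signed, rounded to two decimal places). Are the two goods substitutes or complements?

%ΔQ_{heating oil} = (17460 − 16070)/avg = 1390/16765 = 0.082910…
%ΔP_{natural gas} = (1.91 − 1.73)/avg = 0.18/1.82 = 0.098901…
E_cross = (1390/16765) / (0.18/1.82) = 0.8383…
E_cross > 0 ⇒ the goods are substitutes.

0.84; substitutes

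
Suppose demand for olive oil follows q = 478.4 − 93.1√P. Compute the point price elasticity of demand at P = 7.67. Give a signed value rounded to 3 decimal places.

-0.585

dq/dP = −93.1/(2√P) = -16.8082. At P = 7.67, q = 220.562.
Ed = (dq/dP)·(P/q) = (-16.8082) × (7.67/220.562) = -0.58450…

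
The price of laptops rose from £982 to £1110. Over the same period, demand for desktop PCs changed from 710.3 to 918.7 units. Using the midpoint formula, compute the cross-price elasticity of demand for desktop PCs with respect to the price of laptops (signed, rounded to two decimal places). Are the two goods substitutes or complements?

%ΔQ_{desktop PCs} = (918.7 − 710.3)/avg = 208.4/814.5 = 0.255862…
%ΔP_{laptops} = (1110 − 982)/avg = 128/1046 = 0.122370…
E_cross = (208.4/814.5) / (128/1046) = 2.0908…
E_cross > 0 ⇒ the goods are substitutes.

2.09; substitutes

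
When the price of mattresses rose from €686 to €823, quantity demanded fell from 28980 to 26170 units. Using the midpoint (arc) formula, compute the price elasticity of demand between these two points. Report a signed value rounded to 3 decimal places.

-0.561

%ΔQ = (26170 − 28980) / [(28980 + 26170)/2] = -2810/27575 = -0.101903…
%ΔP = (823 − 686) / [(686 + 823)/2] = 137/754.5 = 0.181577…
Arc Ed = %ΔQ / %ΔP = (-2810/27575) / (137/754.5) = -0.56121…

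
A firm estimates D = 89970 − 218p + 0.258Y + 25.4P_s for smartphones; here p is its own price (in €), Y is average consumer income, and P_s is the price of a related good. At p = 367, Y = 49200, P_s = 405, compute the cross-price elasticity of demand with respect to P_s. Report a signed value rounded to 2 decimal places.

At the given values, D = 89970 − 218(367) + 0.258(49200) + 25.4(405) = 32944.6.
∂D/∂P_s = 25.4.
E = (25.4) × (405/32944.6) = 0.3122…

0.31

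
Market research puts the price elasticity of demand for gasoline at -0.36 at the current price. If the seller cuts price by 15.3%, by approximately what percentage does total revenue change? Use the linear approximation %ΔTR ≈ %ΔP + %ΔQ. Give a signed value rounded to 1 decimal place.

-9.8%

%ΔQ ≈ Ed × %ΔP = (-0.36) × (-15.3%) = +5.5080%
%ΔTR ≈ %ΔP + %ΔQ = (-15.3%) + (+5.5080%) = -9.7920%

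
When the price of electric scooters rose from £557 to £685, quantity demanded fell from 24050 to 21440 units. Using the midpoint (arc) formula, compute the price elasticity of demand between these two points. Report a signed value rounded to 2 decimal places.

-0.56

%ΔQ = (21440 − 24050) / [(24050 + 21440)/2] = -2610/22745 = -0.114750…
%ΔP = (685 − 557) / [(557 + 685)/2] = 128/621 = 0.206119…
Arc Ed = %ΔQ / %ΔP = (-2610/22745) / (128/621) = -0.5567…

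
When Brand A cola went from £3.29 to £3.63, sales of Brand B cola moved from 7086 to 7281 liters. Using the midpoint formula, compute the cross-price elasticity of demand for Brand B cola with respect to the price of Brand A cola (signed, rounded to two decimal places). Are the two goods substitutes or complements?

%ΔQ_{Brand B cola} = (7281 − 7086)/avg = 195/7183.5 = 0.027145…
%ΔP_{Brand A cola} = (3.63 − 3.29)/avg = 0.34/3.46 = 0.098265…
E_cross = (195/7183.5) / (0.34/3.46) = 0.2762…
E_cross > 0 ⇒ the goods are substitutes.

0.28; substitutes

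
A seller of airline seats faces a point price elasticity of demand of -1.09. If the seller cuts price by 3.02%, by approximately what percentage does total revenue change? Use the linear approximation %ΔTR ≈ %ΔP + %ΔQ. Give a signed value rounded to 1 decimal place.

%ΔQ ≈ Ed × %ΔP = (-1.09) × (-3.02%) = +3.2918%
%ΔTR ≈ %ΔP + %ΔQ = (-3.02%) + (+3.2918%) = +0.2718%

+0.3%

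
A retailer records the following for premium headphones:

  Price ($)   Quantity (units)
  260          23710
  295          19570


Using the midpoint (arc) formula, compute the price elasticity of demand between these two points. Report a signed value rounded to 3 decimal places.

-1.517

%ΔQ = (19570 − 23710) / [(23710 + 19570)/2] = -4140/21640 = -0.191312…
%ΔP = (295 − 260) / [(260 + 295)/2] = 35/277.5 = 0.126126…
Arc Ed = %ΔQ / %ΔP = (-4140/21640) / (35/277.5) = -1.51683…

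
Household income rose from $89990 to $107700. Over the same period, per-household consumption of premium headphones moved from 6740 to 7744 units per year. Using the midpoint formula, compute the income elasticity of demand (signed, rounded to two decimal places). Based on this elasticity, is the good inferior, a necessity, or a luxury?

0.77; necessity

%ΔQ = (7744 − 6740)/[( 6740 + 7744)/2] = 1004/7242 = 0.138635…
%ΔIncome = (107700 − 89990)/[( 89990 + 107700)/2] = 17710/98845 = 0.179169…
E_income = (1004/7242) / (17710/98845) = 0.7737…
0 < E_income < 1 ⇒ normal good, necessity.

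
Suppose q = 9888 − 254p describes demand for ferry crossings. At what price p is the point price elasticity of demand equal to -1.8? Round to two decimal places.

Ed = −254p/(9888 − 254p). Set this equal to -1.8:
254p = 1.8·(9888 − 254p) ⇒ 254p(1 + 1.8) = 1.8·9888
p = 1.8·9888 / (254·2.8) = 25.0258…

25.03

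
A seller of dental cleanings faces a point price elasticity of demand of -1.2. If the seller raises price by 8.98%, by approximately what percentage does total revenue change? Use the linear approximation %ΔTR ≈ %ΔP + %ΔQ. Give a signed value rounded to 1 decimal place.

%ΔQ ≈ Ed × %ΔP = (-1.2) × (+8.98%) = -10.7760%
%ΔTR ≈ %ΔP + %ΔQ = (+8.98%) + (-10.7760%) = -1.7960%

-1.8%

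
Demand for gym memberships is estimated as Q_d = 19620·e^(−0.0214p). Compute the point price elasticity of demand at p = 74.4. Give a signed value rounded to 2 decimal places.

dQ_d/dp = −0.0214·Q_d = -85.4371. At p = 74.4, Q_d = 3992.39.
Ed = (dQ_d/dp)·(p/Q_d) = (-85.4371) × (74.4/3992.39) = -1.5921…

-1.59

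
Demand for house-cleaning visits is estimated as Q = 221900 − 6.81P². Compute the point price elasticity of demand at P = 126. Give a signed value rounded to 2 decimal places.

-1.90

dQ/dP = −2·6.81·P = -1716.12. At P = 126, Q = 113784.44.
Ed = (dQ/dP)·(P/Q) = (-1716.12) × (126/113784.44) = -1.9003…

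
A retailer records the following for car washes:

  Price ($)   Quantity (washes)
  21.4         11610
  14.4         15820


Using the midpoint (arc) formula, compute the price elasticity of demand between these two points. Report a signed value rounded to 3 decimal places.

%ΔQ = (15820 − 11610) / [(11610 + 15820)/2] = 4210/13715 = 0.306963…
%ΔP = (14.4 − 21.4) / [(21.4 + 14.4)/2] = -7/17.9 = -0.391061…
Arc Ed = %ΔQ / %ΔP = (4210/13715) / (-7/17.9) = -0.78494…

-0.785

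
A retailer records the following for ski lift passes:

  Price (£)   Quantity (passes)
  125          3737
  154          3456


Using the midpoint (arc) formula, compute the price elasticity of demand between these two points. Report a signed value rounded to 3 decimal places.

-0.376

%ΔQ = (3456 − 3737) / [(3737 + 3456)/2] = -281/3596.5 = -0.078131…
%ΔP = (154 − 125) / [(125 + 154)/2] = 29/139.5 = 0.207885…
Arc Ed = %ΔQ / %ΔP = (-281/3596.5) / (29/139.5) = -0.37583…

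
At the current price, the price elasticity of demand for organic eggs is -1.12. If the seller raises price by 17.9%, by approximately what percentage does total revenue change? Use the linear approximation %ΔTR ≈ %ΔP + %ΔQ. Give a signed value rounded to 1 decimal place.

%ΔQ ≈ Ed × %ΔP = (-1.12) × (+17.9%) = -20.0480%
%ΔTR ≈ %ΔP + %ΔQ = (+17.9%) + (-20.0480%) = -2.1480%

-2.1%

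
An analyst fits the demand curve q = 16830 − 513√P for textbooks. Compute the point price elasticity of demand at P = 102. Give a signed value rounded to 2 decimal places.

-0.22

dq/dP = −513/(2√P) = -25.3973. At P = 102, q = 11649.
Ed = (dq/dP)·(P/q) = (-25.3973) × (102/11649) = -0.2223…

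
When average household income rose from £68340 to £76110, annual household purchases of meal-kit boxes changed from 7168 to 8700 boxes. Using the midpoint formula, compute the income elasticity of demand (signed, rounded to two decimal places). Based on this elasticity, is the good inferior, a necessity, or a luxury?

%ΔQ = (8700 − 7168)/[( 7168 + 8700)/2] = 1532/7934 = 0.193093…
%ΔIncome = (76110 − 68340)/[( 68340 + 76110)/2] = 7770/72225 = 0.107580…
E_income = (1532/7934) / (7770/72225) = 1.7948…
E_income > 1 ⇒ normal good, luxury.

1.79; luxury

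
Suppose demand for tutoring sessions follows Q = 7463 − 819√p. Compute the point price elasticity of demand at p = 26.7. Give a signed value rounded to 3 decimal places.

-0.655

dQ/dp = −819/(2√p) = -79.2498. At p = 26.7, Q = 3231.06.
Ed = (dQ/dp)·(p/Q) = (-79.2498) × (26.7/3231.06) = -0.65488…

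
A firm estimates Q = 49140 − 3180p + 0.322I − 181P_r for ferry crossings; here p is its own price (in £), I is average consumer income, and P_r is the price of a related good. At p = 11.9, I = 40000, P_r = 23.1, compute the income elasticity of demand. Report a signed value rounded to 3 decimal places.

0.644

At the given values, Q = 49140 − 3180(11.9) + 0.322(40000) − 181(23.1) = 19996.9.
∂Q/∂I = 0.322.
E = (0.322) × (40000/19996.9) = 0.64409…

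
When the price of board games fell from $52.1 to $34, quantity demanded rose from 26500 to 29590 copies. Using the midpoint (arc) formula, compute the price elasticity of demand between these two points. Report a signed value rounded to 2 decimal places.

-0.26

%ΔQ = (29590 − 26500) / [(26500 + 29590)/2] = 3090/28045 = 0.110180…
%ΔP = (34 − 52.1) / [(52.1 + 34)/2] = -18.1/43.05 = -0.420441…
Arc Ed = %ΔQ / %ΔP = (3090/28045) / (-18.1/43.05) = -0.2620…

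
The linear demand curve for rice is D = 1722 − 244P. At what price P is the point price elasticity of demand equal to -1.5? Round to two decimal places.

Ed = −244P/(1722 − 244P). Set this equal to -1.5:
244P = 1.5·(1722 − 244P) ⇒ 244P(1 + 1.5) = 1.5·1722
P = 1.5·1722 / (244·2.5) = 4.2344…

4.23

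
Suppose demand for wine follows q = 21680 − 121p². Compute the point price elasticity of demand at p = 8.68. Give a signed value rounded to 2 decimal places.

-1.45

dq/dp = −2·121·p = -2100.56. At p = 8.68, q = 12563.5696.
Ed = (dq/dp)·(p/q) = (-2100.56) × (8.68/12563.5696) = -1.4512…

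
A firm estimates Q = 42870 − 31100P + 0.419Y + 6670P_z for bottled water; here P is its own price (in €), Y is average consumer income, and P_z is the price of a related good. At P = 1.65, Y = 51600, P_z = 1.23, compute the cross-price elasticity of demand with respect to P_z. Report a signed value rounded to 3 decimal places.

At the given values, Q = 42870 − 31100(1.65) + 0.419(51600) + 6670(1.23) = 21379.5.
∂Q/∂P_z = 6670.
E = (6670) × (1.23/21379.5) = 0.38373…

0.384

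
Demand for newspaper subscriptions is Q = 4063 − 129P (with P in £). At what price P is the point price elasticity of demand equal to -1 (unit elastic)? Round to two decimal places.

15.75

Ed = −129P/(4063 − 129P). Set this equal to -1:
129P = 1·(4063 − 129P) ⇒ 129P(1 + 1) = 1·4063
P = 1·4063 / (129·2) = 15.7480…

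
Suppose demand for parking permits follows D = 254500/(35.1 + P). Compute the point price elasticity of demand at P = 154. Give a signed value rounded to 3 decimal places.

dD/dP = −254500/(35.1 + P)² = -7.11713. At P = 154, D = 1345.85.
Ed = (dD/dP)·(P/D) = (-7.11713) × (154/1345.85) = -0.81438…

-0.814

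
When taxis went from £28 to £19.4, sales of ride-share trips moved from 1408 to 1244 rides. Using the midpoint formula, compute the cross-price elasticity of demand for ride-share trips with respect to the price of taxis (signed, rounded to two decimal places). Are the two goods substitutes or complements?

0.34; substitutes

%ΔQ_{ride-share trips} = (1244 − 1408)/avg = -164/1326 = -0.123680…
%ΔP_{taxis} = (19.4 − 28)/avg = -8.6/23.7 = -0.362869…
E_cross = (-164/1326) / (-8.6/23.7) = 0.3408…
E_cross > 0 ⇒ the goods are substitutes.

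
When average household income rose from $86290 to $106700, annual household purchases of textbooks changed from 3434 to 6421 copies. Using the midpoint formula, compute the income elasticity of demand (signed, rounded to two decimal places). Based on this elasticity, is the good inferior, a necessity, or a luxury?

2.87; luxury

%ΔQ = (6421 − 3434)/[( 3434 + 6421)/2] = 2987/4927.5 = 0.606189…
%ΔIncome = (106700 − 86290)/[( 86290 + 106700)/2] = 20410/96495 = 0.211513…
E_income = (2987/4927.5) / (20410/96495) = 2.8659…
E_income > 1 ⇒ normal good, luxury.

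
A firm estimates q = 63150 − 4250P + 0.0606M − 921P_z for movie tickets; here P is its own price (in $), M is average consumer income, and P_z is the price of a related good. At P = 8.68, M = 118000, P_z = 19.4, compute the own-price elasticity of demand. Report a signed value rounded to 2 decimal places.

-2.37

At the given values, q = 63150 − 4250(8.68) + 0.0606(118000) − 921(19.4) = 15543.4.
∂q/∂P = −4250.
E = (-4250) × (8.68/15543.4) = -2.3733…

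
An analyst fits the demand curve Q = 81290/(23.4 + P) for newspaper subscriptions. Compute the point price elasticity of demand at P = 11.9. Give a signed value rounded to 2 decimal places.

-0.34

dQ/dP = −81290/(23.4 + P)² = -65.2361. At P = 11.9, Q = 2302.83.
Ed = (dQ/dP)·(P/Q) = (-65.2361) × (11.9/2302.83) = -0.3371…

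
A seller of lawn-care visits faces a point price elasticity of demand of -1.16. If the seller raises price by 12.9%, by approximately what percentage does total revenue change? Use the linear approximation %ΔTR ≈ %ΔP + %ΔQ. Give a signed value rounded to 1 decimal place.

-2.1%

%ΔQ ≈ Ed × %ΔP = (-1.16) × (+12.9%) = -14.9640%
%ΔTR ≈ %ΔP + %ΔQ = (+12.9%) + (-14.9640%) = -2.0640%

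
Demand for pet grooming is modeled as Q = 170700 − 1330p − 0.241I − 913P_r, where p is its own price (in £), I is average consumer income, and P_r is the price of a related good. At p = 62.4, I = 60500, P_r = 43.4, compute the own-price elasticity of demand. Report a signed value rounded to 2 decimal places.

-2.48

At the given values, Q = 170700 − 1330(62.4) − 0.241(60500) − 913(43.4) = 33503.3.
∂Q/∂p = −1330.
E = (-1330) × (62.4/33503.3) = -2.4771…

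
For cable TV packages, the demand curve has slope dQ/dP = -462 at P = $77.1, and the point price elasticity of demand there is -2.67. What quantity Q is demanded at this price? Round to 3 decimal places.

13340.899

Ed = (dQ/dP)·(P/Q) ⇒ Q = (dQ/dP)·P/Ed = (-462)·77.1/(-2.67) = 13340.89887…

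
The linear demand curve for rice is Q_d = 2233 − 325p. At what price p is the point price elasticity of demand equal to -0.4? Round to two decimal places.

Ed = −325p/(2233 − 325p). Set this equal to -0.4:
325p = 0.4·(2233 − 325p) ⇒ 325p(1 + 0.4) = 0.4·2233
p = 0.4·2233 / (325·1.4) = 1.9630…

1.96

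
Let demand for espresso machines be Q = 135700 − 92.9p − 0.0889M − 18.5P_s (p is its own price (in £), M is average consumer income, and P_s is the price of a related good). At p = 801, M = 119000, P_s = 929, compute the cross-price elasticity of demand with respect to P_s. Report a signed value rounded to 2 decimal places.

-0.51

At the given values, Q = 135700 − 92.9(801) − 0.0889(119000) − 18.5(929) = 33521.5.
∂Q/∂P_s = -18.5.
E = (-18.5) × (929/33521.5) = -0.5127…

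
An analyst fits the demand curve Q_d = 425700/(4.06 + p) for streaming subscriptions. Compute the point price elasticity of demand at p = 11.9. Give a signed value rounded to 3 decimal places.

-0.746

dQ_d/dp = −425700/(4.06 + p)² = -1671.24. At p = 11.9, Q_d = 26672.9.
Ed = (dQ_d/dp)·(p/Q_d) = (-1671.24) × (11.9/26672.9) = -0.74561…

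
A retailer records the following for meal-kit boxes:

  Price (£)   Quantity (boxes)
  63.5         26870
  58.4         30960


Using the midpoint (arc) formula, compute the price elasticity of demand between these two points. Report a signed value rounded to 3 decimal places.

-1.690

%ΔQ = (30960 − 26870) / [(26870 + 30960)/2] = 4090/28915 = 0.141449…
%ΔP = (58.4 − 63.5) / [(63.5 + 58.4)/2] = -5.1/60.95 = -0.083675…
Arc Ed = %ΔQ / %ΔP = (4090/28915) / (-5.1/60.95) = -1.69045…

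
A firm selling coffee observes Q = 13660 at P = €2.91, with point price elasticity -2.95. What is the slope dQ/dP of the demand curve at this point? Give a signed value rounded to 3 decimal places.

Ed = (dQ/dP)·(P/Q) ⇒ dQ/dP = Ed·Q/P = (-2.95)·13660/2.91 = -13847.76632…

-13847.766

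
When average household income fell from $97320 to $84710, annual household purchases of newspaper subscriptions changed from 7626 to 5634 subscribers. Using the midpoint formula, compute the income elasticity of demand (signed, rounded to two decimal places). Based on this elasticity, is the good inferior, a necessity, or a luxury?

%ΔQ = (5634 − 7626)/[( 7626 + 5634)/2] = -1992/6630 = -0.300452…
%ΔIncome = (84710 − 97320)/[( 97320 + 84710)/2] = -12610/91015 = -0.138548…
E_income = (-1992/6630) / (-12610/91015) = 2.1685…
E_income > 1 ⇒ normal good, luxury.

2.17; luxury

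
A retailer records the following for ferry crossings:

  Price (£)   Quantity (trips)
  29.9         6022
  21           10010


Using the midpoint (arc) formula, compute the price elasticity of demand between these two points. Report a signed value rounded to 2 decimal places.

-1.42

%ΔQ = (10010 − 6022) / [(6022 + 10010)/2] = 3988/8016 = 0.497504…
%ΔP = (21 − 29.9) / [(29.9 + 21)/2] = -8.9/25.45 = -0.349705…
Arc Ed = %ΔQ / %ΔP = (3988/8016) / (-8.9/25.45) = -1.4226…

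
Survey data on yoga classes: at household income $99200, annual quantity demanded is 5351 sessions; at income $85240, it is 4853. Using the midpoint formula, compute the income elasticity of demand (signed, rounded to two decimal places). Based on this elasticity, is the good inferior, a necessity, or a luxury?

0.64; necessity

%ΔQ = (4853 − 5351)/[( 5351 + 4853)/2] = -498/5102 = -0.097608…
%ΔIncome = (85240 − 99200)/[( 99200 + 85240)/2] = -13960/92220 = -0.151377…
E_income = (-498/5102) / (-13960/92220) = 0.6448…
0 < E_income < 1 ⇒ normal good, necessity.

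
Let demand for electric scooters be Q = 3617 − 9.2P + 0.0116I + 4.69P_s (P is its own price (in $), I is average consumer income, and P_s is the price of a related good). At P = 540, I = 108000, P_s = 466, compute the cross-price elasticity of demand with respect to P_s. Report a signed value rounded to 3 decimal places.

1.047

At the given values, Q = 3617 − 9.2(540) + 0.0116(108000) + 4.69(466) = 2087.34.
∂Q/∂P_s = 4.69.
E = (4.69) × (466/2087.34) = 1.04704…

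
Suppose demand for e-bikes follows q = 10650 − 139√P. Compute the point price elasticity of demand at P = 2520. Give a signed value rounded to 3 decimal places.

-0.950

dq/dP = −139/(2√P) = -1.38447. At P = 2520, q = 3672.26.
Ed = (dq/dP)·(P/q) = (-1.38447) × (2520/3672.26) = -0.95006…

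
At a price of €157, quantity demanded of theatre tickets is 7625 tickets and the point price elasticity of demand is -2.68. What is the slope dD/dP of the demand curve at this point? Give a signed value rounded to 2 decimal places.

-130.16

Ed = (dD/dP)·(P/D) ⇒ dD/dP = Ed·D/P = (-2.68)·7625/157 = -130.1592…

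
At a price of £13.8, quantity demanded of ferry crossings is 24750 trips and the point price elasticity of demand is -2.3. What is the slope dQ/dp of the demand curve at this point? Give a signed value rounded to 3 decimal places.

Ed = (dQ/dp)·(p/Q) ⇒ dQ/dp = Ed·Q/p = (-2.3)·24750/13.8 = -4125

-4125.000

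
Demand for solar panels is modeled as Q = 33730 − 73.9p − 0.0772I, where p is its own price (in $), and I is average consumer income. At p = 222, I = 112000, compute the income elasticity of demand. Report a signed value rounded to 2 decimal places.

At the given values, Q = 33730 − 73.9(222) − 0.0772(112000) = 8677.8.
∂Q/∂I = -0.0772.
E = (-0.0772) × (112000/8677.8) = -0.9963…

-1.00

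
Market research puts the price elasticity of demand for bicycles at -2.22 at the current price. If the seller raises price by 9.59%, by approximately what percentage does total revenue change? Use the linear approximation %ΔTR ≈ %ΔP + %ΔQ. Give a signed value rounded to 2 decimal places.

-11.70%

%ΔQ ≈ Ed × %ΔP = (-2.22) × (+9.59%) = -21.2898%
%ΔTR ≈ %ΔP + %ΔQ = (+9.59%) + (-21.2898%) = -11.6998%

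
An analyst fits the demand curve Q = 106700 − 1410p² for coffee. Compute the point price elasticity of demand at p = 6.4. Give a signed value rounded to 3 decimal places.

dQ/dp = −2·1410·p = -18048. At p = 6.4, Q = 48946.4.
Ed = (dQ/dp)·(p/Q) = (-18048) × (6.4/48946.4) = -2.35987…

-2.360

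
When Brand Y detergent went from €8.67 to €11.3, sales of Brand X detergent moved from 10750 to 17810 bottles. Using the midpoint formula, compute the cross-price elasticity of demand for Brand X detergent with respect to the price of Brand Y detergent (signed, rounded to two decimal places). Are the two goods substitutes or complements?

%ΔQ_{Brand X detergent} = (17810 − 10750)/avg = 7060/14280 = 0.494397…
%ΔP_{Brand Y detergent} = (11.3 − 8.67)/avg = 2.63/9.985 = 0.263395…
E_cross = (7060/14280) / (2.63/9.985) = 1.8770…
E_cross > 0 ⇒ the goods are substitutes.

1.88; substitutes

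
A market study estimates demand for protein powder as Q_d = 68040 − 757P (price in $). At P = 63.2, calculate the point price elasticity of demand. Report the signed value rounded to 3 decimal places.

-2.369

dQ_d/dP = −757. At P = 63.2, Q_d = 68040 − 757(63.2) = 20197.6.
Ed = (dQ_d/dP)·(P/Q_d) = −757 × (63.2/20197.6) = -2.36871…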